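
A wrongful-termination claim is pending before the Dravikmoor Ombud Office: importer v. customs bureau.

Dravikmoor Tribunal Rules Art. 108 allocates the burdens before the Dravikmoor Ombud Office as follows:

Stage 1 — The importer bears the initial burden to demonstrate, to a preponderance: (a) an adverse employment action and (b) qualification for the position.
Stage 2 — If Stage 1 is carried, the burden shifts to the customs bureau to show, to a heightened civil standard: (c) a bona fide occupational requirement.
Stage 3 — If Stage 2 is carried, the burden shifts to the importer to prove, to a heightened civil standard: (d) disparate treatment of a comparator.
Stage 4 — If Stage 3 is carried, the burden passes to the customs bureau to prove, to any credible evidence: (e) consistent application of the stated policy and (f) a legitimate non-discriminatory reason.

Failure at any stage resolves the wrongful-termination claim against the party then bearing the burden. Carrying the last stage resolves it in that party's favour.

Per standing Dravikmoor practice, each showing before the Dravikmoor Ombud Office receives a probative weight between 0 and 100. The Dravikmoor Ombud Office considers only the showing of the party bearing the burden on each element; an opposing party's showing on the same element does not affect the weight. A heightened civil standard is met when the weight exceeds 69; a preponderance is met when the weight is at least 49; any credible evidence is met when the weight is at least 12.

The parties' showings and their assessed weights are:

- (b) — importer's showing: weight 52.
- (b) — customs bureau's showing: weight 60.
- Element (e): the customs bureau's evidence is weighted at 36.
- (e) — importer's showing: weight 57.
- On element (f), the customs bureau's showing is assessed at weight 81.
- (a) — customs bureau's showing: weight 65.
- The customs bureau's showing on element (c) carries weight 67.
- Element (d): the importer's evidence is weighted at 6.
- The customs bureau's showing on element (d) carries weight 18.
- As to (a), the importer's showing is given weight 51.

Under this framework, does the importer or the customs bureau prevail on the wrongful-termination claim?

importer

At Stage 1 the importer must meet a preponderance (weight is at least 49): on (a) the weight is 51 (the customs bureau's 65 is given no effect), which does reach 49, so (a) meets the standard; on (b) the weight is 52 (the customs bureau's 60 is given no effect), which does reach 49, so (b) meets the standard.
  All elements met. The burden passes to the customs bureau.
At Stage 2 the customs bureau must meet a heightened civil standard (weight exceeds 69): on (c) the weight is 67, ≤ 69, so (c) does not meet the standard.
  Not every element is met, so the customs bureau fails to carry Stage 2.
The importer prevails.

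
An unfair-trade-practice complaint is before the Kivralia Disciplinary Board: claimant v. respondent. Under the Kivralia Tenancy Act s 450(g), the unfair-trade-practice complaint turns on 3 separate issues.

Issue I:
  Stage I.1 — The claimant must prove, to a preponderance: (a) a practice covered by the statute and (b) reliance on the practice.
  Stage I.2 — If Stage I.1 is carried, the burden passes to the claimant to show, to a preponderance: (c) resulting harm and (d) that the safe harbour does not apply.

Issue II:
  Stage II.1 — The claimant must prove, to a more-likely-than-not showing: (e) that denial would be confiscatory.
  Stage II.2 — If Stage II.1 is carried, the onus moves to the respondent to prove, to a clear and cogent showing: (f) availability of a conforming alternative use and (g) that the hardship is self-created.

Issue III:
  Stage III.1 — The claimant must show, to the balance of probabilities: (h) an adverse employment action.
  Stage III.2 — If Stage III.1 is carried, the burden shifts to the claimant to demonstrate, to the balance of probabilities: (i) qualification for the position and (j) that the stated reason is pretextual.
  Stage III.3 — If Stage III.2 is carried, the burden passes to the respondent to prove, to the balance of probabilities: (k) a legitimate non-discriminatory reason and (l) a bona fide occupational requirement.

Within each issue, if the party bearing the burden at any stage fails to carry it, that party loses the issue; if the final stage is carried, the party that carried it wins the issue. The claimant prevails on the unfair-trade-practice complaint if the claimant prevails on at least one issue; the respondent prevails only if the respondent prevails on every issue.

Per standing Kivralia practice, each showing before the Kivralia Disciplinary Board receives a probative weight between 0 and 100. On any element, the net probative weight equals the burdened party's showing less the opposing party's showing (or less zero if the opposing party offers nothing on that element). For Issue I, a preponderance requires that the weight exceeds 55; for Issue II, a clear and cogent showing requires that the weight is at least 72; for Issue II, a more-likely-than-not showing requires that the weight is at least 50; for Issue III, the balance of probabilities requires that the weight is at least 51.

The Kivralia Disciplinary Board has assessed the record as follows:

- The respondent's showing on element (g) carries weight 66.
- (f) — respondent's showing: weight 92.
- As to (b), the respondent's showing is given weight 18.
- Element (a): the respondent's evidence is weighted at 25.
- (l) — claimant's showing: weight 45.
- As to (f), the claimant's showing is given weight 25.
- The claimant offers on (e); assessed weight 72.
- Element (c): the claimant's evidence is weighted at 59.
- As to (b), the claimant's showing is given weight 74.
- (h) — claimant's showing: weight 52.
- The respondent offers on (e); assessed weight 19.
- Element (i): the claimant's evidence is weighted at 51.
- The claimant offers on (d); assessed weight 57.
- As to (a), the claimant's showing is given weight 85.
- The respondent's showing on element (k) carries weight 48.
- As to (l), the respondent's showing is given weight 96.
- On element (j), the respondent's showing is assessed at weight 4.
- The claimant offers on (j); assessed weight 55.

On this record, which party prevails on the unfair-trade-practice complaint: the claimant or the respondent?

— Issue I —
At Stage I.1 the claimant must meet a preponderance (weight exceeds 55): on (a) the weight is 85 less the opposing 25 gives net 60, > 55, so (a) meets the standard; on (b) the weight is 74 less the opposing 18 gives net 56, > 55, so (b) meets the standard.
  Stage I.1 carried; the burden remains with the claimant.
At Stage I.2 the claimant must meet a preponderance (weight exceeds 55): on (c) the weight is 59, > 55, so (c) meets the standard; on (d) the weight is 57, which does exceed 55, so (d) meets the standard.
  The claimant carries the last stage.
All stages carried — the claimant prevails on this issue.
— Issue II —
Stage II.1 (claimant, a more-likely-than-not showing, weight is at least 50): (e) net 72−19=53 ≥ 50 — meets.
  Stage II.1 carried; the burden shifts to the respondent.
Stage II.2 (respondent, a clear and cogent showing, weight is at least 72): (f) net 92−25=67 < 72 — fails; (g) 66 < 72 — fails.
  The respondent does not carry Stage II.2.
The analysis ends at Stage II.2; the claimant prevails on this issue.
— Issue III —
Stage III.1 — burden on claimant; standard: the balance of probabilities (weight is at least 51).
    (h): 52 ≥ 51 [met]
  Stage III.1 is satisfied; the claimant continues to bear the burden.
Stage III.2 — burden on claimant; standard: the balance of probabilities (weight is at least 51).
    (i): 51 ≥ 51 [met]
    (j): 55 − 4 = 51 ≥ 51 [met]
  Stage III.2 is satisfied; the onus moves to the respondent.
Stage III.3 — burden on respondent; standard: the balance of probabilities (weight is at least 51).
    (k): 48 < 51 [not met]
    (l): 96 − 45 = 51 ≥ 51 [met]
  Stage III.3 not carried; the respondent fails its burden.
The claimant prevails on this issue.
Per-issue: Issue I → claimant; Issue II → claimant; Issue III → claimant. The claimant must prevail on at least one issue; overall, the claimant prevails.

claimant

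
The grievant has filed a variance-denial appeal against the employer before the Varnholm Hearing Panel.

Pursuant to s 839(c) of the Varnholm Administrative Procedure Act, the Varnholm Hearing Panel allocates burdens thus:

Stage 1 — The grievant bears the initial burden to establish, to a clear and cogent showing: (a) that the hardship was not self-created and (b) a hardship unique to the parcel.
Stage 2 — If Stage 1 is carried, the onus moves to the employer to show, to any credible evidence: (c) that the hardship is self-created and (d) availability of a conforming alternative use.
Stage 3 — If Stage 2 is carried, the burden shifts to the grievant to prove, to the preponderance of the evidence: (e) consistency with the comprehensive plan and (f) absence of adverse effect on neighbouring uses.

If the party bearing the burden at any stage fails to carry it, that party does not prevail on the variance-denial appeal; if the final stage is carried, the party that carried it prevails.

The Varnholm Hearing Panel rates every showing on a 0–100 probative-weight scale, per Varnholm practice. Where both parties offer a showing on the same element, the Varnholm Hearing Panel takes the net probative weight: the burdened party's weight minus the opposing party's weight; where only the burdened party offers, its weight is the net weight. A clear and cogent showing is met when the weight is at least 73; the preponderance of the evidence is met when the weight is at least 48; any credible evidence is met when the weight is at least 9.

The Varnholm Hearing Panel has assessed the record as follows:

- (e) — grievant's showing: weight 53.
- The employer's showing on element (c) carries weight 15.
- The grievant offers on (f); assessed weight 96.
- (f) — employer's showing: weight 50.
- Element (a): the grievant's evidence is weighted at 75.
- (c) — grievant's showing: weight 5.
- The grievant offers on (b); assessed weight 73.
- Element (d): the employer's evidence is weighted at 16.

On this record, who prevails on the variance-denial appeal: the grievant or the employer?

Stage 1 — burden on grievant; standard: a clear and cogent showing (weight is at least 73).
    (a): 75 ≥ 73 [met]
    (b): 73 ≥ 73 [met]
  All elements met. The burden passes to the employer.
Stage 2 — burden on employer; standard: any credible evidence (weight is at least 9).
    (c): 15 − 5 = 10 ≥ 9 [met]
    (d): 16 ≥ 9 [met]
  Stage 2 carried; the burden shifts to the grievant.
Stage 3 — burden on grievant; standard: the preponderance of the evidence (weight is at least 48).
    (e): 53 ≥ 48 [met]
    (f): 96 − 50 = 46 < 48 [not met]
  Not every element is met, so the grievant fails to carry Stage 3.
So the employer prevails.

employer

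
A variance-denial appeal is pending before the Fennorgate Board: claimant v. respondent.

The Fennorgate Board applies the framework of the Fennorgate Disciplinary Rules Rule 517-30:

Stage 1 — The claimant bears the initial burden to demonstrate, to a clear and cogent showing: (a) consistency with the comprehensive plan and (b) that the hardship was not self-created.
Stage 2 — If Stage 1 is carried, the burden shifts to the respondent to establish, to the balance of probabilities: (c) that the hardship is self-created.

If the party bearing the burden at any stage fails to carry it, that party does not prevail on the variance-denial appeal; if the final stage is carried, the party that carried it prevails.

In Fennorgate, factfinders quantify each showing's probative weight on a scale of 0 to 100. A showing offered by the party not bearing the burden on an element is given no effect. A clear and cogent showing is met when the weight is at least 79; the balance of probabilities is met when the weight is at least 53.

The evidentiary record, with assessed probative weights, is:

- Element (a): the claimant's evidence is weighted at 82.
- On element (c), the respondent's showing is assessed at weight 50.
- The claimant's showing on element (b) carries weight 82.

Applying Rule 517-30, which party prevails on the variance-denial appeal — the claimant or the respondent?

claimant

Stage 1 — burden on claimant; standard: a clear and cogent showing (weight is at least 79).
    (a): 82 ≥ 79 [met]
    (b): 82 ≥ 79 [met]
  Stage 1 carried; the burden shifts to the respondent.
Stage 2 — burden on respondent; standard: the balance of probabilities (weight is at least 53).
    (c): 50 < 53 [not met]
  Stage 2 not carried; the respondent fails its burden.
The claimant prevails.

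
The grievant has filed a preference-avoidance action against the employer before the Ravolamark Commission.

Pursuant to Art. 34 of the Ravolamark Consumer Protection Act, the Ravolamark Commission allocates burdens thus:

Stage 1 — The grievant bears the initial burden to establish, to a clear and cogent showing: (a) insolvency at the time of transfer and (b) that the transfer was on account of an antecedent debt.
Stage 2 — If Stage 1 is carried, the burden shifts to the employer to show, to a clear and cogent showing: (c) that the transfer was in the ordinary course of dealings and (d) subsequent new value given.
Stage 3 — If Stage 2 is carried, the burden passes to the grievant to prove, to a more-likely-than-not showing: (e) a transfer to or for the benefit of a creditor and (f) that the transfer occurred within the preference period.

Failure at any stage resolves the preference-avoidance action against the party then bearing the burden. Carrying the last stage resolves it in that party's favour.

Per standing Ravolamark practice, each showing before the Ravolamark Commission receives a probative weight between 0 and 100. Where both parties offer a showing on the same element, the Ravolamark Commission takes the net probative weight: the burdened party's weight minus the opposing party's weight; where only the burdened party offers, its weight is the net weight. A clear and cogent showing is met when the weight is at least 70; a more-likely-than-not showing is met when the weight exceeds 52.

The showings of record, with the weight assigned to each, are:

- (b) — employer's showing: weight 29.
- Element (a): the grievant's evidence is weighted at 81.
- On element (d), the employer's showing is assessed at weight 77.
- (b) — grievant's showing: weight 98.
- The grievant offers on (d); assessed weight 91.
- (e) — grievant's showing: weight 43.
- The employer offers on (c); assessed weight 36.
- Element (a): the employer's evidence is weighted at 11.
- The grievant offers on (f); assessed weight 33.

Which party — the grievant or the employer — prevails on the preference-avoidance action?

Stage 1 (grievant, a clear and cogent showing, weight is at least 70): (a) net 81−11=70 ≥ 70 — meets; (b) net 98−29=69 < 70 — fails.
  The grievant does not carry Stage 1.
So the employer prevails.

employer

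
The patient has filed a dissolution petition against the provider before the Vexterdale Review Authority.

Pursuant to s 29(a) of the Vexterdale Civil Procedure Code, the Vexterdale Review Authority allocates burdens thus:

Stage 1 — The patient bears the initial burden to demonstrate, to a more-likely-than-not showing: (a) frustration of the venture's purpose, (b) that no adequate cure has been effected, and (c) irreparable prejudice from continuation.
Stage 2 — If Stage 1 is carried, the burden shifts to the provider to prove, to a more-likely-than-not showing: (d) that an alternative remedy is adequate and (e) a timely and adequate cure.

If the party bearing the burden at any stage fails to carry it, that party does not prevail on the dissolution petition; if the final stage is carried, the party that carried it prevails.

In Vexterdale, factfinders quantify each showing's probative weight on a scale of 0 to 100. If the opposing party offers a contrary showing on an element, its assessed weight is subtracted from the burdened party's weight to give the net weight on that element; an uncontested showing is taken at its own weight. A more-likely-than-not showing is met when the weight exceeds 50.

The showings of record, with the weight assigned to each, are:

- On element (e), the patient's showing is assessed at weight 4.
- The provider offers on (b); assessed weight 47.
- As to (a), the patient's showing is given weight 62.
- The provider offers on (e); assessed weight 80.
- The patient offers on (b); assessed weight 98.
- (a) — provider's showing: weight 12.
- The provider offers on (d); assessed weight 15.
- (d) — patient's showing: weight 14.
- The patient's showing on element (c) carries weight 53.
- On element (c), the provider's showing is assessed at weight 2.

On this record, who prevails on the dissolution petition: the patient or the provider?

Stage 1 (patient, a more-likely-than-not showing, weight exceeds 50): (a) net 62−12=50 ≤ 50 — fails; (b) net 98−47=51 > 50 — meets; (c) net 53−2=51 > 50 — meets.
  Stage 1 not carried; the patient fails its burden.
The provider prevails.

provider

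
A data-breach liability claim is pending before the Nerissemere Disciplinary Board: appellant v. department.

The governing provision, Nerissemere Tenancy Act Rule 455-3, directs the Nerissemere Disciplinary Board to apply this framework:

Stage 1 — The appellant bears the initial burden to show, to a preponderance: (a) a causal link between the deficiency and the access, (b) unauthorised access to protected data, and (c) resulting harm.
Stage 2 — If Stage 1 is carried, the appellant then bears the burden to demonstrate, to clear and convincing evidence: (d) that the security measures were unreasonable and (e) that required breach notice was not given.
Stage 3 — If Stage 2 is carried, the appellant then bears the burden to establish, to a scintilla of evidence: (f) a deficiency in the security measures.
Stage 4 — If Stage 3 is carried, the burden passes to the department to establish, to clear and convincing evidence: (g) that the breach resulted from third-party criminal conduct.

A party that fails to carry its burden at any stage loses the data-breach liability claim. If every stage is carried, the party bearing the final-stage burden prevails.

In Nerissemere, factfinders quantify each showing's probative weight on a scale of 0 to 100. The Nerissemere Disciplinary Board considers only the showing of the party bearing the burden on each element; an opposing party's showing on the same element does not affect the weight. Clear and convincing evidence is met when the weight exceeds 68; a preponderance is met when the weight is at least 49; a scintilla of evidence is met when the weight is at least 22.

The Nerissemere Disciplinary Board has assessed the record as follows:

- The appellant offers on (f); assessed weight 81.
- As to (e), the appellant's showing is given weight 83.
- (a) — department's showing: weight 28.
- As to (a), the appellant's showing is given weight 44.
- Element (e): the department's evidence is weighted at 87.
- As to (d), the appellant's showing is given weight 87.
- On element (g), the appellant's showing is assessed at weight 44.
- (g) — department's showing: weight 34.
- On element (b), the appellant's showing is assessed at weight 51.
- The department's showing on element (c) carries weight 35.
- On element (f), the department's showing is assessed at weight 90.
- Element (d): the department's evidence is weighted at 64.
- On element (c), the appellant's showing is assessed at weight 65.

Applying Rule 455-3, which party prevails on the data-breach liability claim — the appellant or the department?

At Stage 1 the appellant must meet a preponderance (weight is at least 49): on (a) the weight is 44 (the department's 28 is given no effect), which does not reach 49, so (a) does not meet the standard; on (b) the weight is 51, which does reach 49, so (b) meets the standard; on (c) the weight is 65 (the department's 35 is given no effect), which does reach 49, so (c) meets the standard.
  Not every element is met, so the appellant fails to carry Stage 1.
So the department prevails.

department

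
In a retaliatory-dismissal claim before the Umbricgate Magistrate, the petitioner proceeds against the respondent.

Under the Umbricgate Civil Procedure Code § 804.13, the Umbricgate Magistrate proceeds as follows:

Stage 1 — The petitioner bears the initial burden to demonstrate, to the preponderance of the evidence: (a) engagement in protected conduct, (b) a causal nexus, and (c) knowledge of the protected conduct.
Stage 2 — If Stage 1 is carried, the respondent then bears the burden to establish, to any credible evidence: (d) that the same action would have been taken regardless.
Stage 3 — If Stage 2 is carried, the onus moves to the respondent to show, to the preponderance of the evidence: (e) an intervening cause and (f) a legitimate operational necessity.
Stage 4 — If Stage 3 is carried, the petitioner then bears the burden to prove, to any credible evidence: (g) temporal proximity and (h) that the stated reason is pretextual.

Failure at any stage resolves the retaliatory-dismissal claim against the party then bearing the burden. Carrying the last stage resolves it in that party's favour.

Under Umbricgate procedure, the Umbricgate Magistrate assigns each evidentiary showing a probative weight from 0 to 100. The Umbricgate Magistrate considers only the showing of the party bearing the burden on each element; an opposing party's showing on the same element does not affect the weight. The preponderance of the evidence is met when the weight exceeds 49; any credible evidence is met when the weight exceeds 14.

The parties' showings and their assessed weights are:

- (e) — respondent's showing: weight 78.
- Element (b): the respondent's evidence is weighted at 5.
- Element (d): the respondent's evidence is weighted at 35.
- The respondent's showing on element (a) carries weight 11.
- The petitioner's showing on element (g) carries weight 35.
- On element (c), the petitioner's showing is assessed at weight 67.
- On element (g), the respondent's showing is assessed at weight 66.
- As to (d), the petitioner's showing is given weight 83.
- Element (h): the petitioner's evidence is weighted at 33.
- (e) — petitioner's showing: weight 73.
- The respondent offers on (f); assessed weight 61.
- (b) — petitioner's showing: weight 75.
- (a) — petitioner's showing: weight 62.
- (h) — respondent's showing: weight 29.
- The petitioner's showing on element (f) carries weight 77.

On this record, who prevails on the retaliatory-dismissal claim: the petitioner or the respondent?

Stage 1 (petitioner, the preponderance of the evidence, weight exceeds 49): (a) 62 (respondent's 11 disregarded) > 49 — meets; (b) 75 (respondent's 5 disregarded) > 49 — meets; (c) 67 > 49 — meets.
  All elements met. The burden passes to the respondent.
Stage 2 (respondent, any credible evidence, weight exceeds 14): (d) 35 (petitioner's 83 disregarded) > 14 — meets.
  Stage 2 carried; the burden remains with the respondent.
Stage 3 (respondent, the preponderance of the evidence, weight exceeds 49): (e) 78 (petitioner's 73 disregarded) > 49 — meets; (f) 61 (petitioner's 77 disregarded) > 49 — meets.
  Stage 3 is satisfied; the onus moves to the petitioner.
Stage 4 (petitioner, any credible evidence, weight exceeds 14): (g) 35 (respondent's 66 disregarded) > 14 — meets; (h) 33 (respondent's 29 disregarded) > 14 — meets.
  Stage 4 carried; the final stage is satisfied.
Every stage carried; the petitioner prevails.

petitioner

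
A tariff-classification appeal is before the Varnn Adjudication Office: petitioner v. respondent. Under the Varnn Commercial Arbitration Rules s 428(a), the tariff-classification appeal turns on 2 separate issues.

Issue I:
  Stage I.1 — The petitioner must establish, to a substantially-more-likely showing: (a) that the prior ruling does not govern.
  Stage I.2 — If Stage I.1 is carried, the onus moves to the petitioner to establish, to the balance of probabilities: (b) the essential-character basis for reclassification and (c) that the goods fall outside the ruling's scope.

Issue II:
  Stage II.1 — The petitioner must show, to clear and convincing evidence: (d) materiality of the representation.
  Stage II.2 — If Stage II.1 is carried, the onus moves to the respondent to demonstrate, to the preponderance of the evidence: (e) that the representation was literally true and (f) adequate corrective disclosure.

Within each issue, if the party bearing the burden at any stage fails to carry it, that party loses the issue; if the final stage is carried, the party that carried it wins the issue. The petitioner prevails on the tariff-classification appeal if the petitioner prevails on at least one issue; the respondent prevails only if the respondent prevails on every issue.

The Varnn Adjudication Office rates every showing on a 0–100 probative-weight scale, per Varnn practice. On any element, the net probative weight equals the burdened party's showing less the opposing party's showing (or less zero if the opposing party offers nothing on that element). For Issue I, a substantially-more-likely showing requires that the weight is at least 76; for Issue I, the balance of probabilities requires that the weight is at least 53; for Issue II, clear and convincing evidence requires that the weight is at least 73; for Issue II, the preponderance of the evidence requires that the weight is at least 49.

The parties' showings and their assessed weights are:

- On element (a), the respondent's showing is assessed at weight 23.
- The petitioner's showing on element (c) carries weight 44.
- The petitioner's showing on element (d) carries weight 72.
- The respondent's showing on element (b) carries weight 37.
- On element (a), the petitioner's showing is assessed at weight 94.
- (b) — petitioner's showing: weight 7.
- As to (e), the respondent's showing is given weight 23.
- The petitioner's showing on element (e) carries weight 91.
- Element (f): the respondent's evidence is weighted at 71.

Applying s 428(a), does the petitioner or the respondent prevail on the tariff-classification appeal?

respondent

— Issue I —
Stage I.1 — burden on petitioner; standard: a substantially-more-likely showing (weight is at least 76).
    (a): 94 − 23 = 71 < 76 [not met]
  The petitioner does not carry Stage I.1.
So the respondent prevails on this issue.
— Issue II —
Stage II.1 — burden on petitioner; standard: clear and convincing evidence (weight is at least 73).
    (d): 72 < 73 [not met]
  Not every element is met, so the petitioner fails to carry Stage II.1.
So the respondent prevails on this issue.
Per-issue: Issue I → respondent; Issue II → respondent. The petitioner must prevail on at least one issue; overall, the respondent prevails.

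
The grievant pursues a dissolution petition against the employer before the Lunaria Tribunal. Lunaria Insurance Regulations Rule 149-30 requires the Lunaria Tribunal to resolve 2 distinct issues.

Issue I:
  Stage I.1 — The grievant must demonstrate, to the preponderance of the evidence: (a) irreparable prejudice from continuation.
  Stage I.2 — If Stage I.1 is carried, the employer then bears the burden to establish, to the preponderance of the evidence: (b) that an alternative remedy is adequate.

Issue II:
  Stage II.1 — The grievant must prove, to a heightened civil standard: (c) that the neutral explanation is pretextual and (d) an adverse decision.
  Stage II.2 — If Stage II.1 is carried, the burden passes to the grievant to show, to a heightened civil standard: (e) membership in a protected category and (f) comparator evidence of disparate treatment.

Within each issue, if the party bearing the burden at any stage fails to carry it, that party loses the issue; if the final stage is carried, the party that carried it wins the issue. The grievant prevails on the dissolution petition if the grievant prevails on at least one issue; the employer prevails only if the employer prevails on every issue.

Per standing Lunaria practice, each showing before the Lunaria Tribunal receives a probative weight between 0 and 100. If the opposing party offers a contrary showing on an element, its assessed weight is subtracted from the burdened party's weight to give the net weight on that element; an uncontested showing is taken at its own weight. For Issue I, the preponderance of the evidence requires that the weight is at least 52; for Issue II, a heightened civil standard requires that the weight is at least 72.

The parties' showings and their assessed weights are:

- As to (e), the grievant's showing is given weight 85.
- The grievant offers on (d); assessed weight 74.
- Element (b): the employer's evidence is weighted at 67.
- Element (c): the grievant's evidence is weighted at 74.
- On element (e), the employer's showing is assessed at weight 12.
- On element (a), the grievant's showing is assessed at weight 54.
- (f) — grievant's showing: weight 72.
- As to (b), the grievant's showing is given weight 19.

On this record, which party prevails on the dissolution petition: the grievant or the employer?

— Issue I —
Stage I.1 — burden on grievant; standard: the preponderance of the evidence (weight is at least 52).
    (a): 54 ≥ 52 [met]
  The grievant carries Stage I.1; the employer now bears the burden.
Stage I.2 — burden on employer; standard: the preponderance of the evidence (weight is at least 52).
    (b): 67 − 19 = 48 < 52 [not met]
  The employer does not carry Stage I.2.
The analysis ends at Stage I.2; the grievant prevails on this issue.
— Issue II —
Stage II.1 (grievant, a heightened civil standard, weight is at least 72): (c) 74 ≥ 72 — meets; (d) 74 ≥ 72 — meets.
  Stage II.1 is satisfied; the grievant continues to bear the burden.
Stage II.2 (grievant, a heightened civil standard, weight is at least 72): (e) net 85−12=73 ≥ 72 — meets; (f) 72 ≥ 72 — meets.
  Stage II.2 carried; the final stage is satisfied.
With every stage satisfied, the grievant prevails on this issue.
Per-issue: Issue I → grievant; Issue II → grievant. The grievant must prevail on at least one issue; overall, the grievant prevails.

grievant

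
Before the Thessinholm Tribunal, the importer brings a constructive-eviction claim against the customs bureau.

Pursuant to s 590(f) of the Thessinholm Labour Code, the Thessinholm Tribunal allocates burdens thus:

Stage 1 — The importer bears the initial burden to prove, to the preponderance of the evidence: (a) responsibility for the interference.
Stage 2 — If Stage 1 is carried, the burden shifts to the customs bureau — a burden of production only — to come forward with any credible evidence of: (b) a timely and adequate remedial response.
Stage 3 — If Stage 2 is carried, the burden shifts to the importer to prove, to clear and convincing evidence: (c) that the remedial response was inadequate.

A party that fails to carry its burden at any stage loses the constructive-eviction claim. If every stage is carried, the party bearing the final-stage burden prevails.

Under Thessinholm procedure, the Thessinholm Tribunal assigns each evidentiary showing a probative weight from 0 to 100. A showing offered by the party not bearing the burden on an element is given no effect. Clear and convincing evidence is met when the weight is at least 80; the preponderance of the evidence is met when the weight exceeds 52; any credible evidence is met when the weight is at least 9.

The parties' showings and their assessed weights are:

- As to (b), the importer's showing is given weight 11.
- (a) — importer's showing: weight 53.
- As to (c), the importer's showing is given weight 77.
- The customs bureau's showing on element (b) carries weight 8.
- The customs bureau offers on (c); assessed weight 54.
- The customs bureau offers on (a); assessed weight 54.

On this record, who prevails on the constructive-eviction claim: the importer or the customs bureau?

Stage 1 — burden on importer; standard: the preponderance of the evidence (weight exceeds 52).
    (a): 53 (customs bureau's 54 disregarded) > 52 [met]
  The importer carries Stage 1; the customs bureau now bears the burden.
Stage 2 — burden on customs bureau; standard: any credible evidence (weight is at least 9).
    (b): 8 (importer's 11 disregarded) < 9 [not met]
  The customs bureau does not carry Stage 2.
The analysis ends at Stage 2; the importer prevails.

importer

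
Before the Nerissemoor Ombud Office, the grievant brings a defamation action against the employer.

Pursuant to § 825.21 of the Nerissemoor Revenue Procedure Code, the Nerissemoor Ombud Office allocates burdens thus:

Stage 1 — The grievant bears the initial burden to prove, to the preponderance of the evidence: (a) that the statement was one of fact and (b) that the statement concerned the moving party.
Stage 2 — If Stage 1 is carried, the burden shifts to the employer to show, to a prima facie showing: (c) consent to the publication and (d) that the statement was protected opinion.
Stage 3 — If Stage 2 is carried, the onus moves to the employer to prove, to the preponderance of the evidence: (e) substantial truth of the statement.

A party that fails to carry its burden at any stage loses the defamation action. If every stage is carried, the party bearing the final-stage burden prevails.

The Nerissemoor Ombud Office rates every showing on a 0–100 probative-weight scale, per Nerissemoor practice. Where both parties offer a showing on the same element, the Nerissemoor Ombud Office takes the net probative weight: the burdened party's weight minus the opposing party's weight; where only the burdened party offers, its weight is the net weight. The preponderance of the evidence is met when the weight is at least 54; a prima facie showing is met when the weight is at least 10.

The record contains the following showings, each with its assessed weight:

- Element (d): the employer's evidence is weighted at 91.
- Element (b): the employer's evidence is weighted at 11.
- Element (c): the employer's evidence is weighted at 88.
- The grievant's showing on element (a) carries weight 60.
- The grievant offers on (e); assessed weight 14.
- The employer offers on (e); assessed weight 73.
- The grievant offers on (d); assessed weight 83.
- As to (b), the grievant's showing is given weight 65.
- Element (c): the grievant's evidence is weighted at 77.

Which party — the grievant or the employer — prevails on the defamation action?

grievant

Stage 1 — burden on grievant; standard: the preponderance of the evidence (weight is at least 54).
    (a): 60 ≥ 54 [met]
    (b): 65 − 11 = 54 ≥ 54 [met]
  The grievant carries Stage 1; the employer now bears the burden.
Stage 2 — burden on employer; standard: a prima facie showing (weight is at least 10).
    (c): 88 − 77 = 11 ≥ 10 [met]
    (d): 91 − 83 = 8 < 10 [not met]
  Stage 2 not carried; the employer fails its burden.
So the grievant prevails.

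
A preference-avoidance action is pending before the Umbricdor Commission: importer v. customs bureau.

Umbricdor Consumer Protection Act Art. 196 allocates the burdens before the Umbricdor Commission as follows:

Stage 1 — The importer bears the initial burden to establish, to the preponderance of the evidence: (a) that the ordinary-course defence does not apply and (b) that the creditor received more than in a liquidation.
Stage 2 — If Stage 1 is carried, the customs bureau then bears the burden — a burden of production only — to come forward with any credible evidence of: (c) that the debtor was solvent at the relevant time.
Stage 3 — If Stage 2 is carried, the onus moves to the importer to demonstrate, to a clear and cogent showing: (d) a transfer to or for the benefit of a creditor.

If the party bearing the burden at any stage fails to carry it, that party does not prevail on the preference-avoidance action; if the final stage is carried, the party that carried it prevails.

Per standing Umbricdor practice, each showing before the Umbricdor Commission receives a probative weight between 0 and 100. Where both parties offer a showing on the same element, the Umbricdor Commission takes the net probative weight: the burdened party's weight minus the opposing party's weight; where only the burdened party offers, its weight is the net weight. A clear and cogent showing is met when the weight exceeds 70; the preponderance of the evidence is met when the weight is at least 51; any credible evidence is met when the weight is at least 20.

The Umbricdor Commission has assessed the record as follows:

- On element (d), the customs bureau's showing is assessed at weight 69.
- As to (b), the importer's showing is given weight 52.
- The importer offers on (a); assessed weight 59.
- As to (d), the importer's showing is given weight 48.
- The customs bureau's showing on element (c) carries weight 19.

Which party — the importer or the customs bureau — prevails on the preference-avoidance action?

importer

Stage 1 (importer, the preponderance of the evidence, weight is at least 51): (a) 59 ≥ 51 — meets; (b) 52 ≥ 51 — meets.
  Stage 1 is satisfied; the onus moves to the customs bureau.
Stage 2 (customs bureau, any credible evidence, weight is at least 20): (c) 19 < 20 — fails.
  Not every element is met, so the customs bureau fails to carry Stage 2.
The importer prevails.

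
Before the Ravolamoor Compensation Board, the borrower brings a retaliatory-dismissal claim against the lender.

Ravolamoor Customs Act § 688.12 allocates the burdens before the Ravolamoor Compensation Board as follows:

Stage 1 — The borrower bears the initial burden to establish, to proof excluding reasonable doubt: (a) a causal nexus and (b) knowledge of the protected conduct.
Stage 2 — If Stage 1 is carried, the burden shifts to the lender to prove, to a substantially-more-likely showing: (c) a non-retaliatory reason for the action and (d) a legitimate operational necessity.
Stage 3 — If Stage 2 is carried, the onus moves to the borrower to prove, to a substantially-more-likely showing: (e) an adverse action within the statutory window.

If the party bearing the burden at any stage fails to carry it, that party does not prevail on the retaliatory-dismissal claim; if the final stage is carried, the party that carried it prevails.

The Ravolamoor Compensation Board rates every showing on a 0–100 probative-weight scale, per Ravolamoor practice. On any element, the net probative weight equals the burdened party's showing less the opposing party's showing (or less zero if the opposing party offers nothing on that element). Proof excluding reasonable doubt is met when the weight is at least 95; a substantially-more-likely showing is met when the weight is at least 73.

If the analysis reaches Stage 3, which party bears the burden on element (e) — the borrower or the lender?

Stage 3's rule assigns the burden to the borrower (to a substantially-more-likely showing).

borrower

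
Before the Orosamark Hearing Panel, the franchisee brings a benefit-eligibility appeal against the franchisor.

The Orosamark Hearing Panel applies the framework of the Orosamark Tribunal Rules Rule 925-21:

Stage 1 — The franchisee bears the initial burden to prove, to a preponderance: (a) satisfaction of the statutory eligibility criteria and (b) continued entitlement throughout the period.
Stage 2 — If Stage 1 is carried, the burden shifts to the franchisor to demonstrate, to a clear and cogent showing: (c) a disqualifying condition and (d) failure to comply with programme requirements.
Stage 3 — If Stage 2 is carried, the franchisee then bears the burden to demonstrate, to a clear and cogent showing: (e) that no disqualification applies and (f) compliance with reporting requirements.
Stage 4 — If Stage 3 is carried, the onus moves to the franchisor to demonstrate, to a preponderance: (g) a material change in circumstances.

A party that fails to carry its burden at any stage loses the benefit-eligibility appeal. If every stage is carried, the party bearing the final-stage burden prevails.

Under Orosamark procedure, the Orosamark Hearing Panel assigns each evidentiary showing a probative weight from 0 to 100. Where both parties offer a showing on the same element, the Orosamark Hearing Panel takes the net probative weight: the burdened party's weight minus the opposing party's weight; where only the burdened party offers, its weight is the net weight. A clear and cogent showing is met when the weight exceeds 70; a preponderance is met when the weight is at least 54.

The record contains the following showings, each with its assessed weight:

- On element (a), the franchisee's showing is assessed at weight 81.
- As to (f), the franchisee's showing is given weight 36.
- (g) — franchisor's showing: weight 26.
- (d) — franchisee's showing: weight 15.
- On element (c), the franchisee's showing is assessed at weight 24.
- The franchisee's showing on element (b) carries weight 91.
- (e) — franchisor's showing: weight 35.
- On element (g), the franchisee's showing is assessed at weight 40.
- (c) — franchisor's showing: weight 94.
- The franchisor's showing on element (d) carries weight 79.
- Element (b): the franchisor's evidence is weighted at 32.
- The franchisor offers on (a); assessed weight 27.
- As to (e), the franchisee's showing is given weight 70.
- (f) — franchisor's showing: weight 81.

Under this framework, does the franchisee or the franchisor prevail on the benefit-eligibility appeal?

franchisee

Stage 1 — burden on franchisee; standard: a preponderance (weight is at least 54).
    (a): 81 − 27 = 54 ≥ 54 [met]
    (b): 91 − 32 = 59 ≥ 54 [met]
  All elements met. The burden passes to the franchisor.
Stage 2 — burden on franchisor; standard: a clear and cogent showing (weight exceeds 70).
    (c): 94 − 24 = 70 ≤ 70 [not met]
    (d): 79 − 15 = 64 ≤ 70 [not met]
  Stage 2 not carried; the franchisor fails its burden.
The franchisee prevails.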